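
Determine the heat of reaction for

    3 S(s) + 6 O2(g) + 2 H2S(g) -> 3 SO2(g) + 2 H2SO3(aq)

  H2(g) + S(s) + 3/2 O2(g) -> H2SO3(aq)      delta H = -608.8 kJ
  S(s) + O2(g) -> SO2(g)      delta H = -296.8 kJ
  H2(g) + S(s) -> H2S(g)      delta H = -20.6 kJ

equation 1 × 2: (2)·(-608.8) = -1217.6 kJ
equation 2 × 3: (3)·(-296.8) = -890.4 kJ
equation 3 reversed and × 2: (-2)·(-20.6) = +41.2 kJ
delta H = (2)·(-608.8) + (3)·(-296.8) + (-2)·(-20.6) = -2066.8 kJ

delta H = -2066.8 kJ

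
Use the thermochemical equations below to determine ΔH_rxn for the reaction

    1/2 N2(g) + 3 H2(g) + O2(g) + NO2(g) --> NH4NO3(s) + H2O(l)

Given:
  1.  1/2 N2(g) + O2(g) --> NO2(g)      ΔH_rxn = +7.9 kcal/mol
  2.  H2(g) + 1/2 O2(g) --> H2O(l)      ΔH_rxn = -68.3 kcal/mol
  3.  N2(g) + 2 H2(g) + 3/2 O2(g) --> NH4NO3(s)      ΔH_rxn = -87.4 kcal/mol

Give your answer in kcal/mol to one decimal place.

eq. 1 reversed (reverse to put NO2(g) on the reactant side): -7.9 kcal/mol
eq. 2 as written (H2O(l) already on the product side): -68.3 kcal/mol
eq. 3 as written (NH4NO3(s) already on the product side): -87.4 kcal/mol
Summing the manipulated equations, ΔH_rxn = (-7.9) + (-68.3) + (-87.4) = -163.6 kcal/mol

ΔH_rxn = -163.6 kcal/mol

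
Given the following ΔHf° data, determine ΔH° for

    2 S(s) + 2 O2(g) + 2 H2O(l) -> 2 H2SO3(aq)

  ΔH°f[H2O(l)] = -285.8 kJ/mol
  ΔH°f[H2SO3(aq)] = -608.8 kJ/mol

ΔH° = -646.0 kJ/mol

Products: 2·(-608.8) = -1217.6
Reactants: 2·(+0.0) + 2·(+0.0) + 2·(-285.8) = -571.6
ΔH° = (-1217.6) − (-571.6) = -646.0 kJ/mol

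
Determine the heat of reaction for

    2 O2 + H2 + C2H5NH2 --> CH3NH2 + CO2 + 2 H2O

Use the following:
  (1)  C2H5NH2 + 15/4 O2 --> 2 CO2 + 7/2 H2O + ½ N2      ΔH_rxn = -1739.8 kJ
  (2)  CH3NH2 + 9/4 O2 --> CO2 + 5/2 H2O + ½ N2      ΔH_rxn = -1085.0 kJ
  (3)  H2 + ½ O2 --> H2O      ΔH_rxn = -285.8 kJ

ΔH_rxn = -940.6 kJ

(1) as written (C2H5NH2 already on the reactant side): -1739.8 kJ
(2) reversed (reverse to put CH3NH2 on the product side): +1085.0 kJ
(3) as written (H2 already on the reactant side): -285.8 kJ
Combining the equations, ΔH_rxn = (-1739.8) + (+1085.0) + (-285.8) = -940.6 kJ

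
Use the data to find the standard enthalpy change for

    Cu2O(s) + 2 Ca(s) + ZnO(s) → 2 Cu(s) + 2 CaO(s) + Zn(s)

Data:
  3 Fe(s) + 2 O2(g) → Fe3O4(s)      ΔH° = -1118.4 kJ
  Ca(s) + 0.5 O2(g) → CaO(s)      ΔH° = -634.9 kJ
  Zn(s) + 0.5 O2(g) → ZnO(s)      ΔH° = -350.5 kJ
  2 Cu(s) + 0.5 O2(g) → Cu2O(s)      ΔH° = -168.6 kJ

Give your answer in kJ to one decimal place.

equation 1: not needed.
equation 2 × 2: (2)·(-634.9) = -1269.8 kJ
equation 3 reversed: +350.5 kJ
equation 4 reversed: +168.6 kJ
Combining the equations, ΔH° = (-1269.8) + (+350.5) + (+168.6) = -750.7 kJ

ΔH° = -750.7 kJ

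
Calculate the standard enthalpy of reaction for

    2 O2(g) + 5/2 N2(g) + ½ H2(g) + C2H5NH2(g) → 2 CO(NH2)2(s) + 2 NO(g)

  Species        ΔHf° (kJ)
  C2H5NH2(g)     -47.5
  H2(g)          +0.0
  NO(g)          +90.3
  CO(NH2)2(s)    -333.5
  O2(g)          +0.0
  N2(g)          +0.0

ΔH°rxn = Σ nΔHf°(products) − Σ nΔHf°(reactants).
Products: 2·(-333.5) + 2·(+90.3) = -486.4
Reactants: 2·(+0.0) + 5/2·(+0.0) + 1/2·(+0.0) + 1·(-47.5) = -47.5
ΔH_rxn = (-486.4) − (-47.5) = -438.9 kJ

ΔH_rxn = -438.9 kJ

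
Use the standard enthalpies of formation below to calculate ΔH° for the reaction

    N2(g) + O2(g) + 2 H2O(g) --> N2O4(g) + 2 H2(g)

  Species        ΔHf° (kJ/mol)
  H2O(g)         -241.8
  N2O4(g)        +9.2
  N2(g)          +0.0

Products: 1·(+9.2) + 2·(+0.0) = +9.2
Reactants: 1·(+0.0) + 1·(+0.0) + 2·(-241.8) = -483.6
ΔH° = (+9.2) − (-483.6) = 492.8 kJ/mol

ΔH° = 492.8 kJ/mol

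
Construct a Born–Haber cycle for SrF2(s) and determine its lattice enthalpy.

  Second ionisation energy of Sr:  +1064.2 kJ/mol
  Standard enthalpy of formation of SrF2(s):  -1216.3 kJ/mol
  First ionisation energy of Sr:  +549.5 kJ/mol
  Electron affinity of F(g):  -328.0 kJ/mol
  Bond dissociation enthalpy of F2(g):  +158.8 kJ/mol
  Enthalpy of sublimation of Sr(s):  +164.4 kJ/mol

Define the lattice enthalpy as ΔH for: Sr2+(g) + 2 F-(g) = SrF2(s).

ΔHf° = 1·ΔHsub + 1·(ΣIE) + 1·D(F2) + 2·EA + U
-1216.3 = 1·(+164.4) + 1·(+1613.7) + 1·(+158.8) + 2·(-328.0) + U
U = -1216.3 − (+1280.9) = -2497.2 kJ/mol

U = -2497.2 kJ/mol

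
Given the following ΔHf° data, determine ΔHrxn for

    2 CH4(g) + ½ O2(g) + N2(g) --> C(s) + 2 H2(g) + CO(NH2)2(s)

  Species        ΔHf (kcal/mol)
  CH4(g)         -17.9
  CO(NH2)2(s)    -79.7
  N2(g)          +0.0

ΔH°rxn = Σ nΔHf°(products) − Σ nΔHf°(reactants).
Products: 1·(+0.0) + 2·(+0.0) + 1·(-79.7) = -79.7
Reactants: 2·(-17.9) + 1/2·(+0.0) + 1·(+0.0) = -35.8
ΔHrxn = (-79.7) − (-35.8) = -43.9 kcal/mol

ΔHrxn = -43.9 kcal/mol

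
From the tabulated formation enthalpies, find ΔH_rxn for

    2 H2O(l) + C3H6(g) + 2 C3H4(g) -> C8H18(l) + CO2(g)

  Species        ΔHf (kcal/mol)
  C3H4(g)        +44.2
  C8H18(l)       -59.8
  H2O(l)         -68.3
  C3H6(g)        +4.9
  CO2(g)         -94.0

Products: 1·(-59.8) + 1·(-94.0) = -153.8
Reactants: 2·(-68.3) + 1·(+4.9) + 2·(+44.2) = -43.3
ΔH_rxn = (-153.8) − (-43.3) = -110.5 kcal/mol

ΔH_rxn = -110.5 kcal/mol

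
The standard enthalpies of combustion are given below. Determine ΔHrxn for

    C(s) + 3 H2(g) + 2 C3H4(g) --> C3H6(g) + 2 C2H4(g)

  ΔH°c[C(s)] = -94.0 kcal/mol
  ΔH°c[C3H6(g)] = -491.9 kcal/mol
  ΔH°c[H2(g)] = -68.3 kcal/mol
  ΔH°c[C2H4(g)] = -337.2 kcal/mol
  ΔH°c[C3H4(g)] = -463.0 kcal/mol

Using ΔH = Σ nΔHc°(reactants) − Σ nΔHc°(products):
= [1·(-94.0) + 3·(-68.3) + 2·(-463.0)] − [1·(-491.9) + 2·(-337.2)]
= -58.6 kcal/mol

ΔHrxn = -58.6 kcal/mol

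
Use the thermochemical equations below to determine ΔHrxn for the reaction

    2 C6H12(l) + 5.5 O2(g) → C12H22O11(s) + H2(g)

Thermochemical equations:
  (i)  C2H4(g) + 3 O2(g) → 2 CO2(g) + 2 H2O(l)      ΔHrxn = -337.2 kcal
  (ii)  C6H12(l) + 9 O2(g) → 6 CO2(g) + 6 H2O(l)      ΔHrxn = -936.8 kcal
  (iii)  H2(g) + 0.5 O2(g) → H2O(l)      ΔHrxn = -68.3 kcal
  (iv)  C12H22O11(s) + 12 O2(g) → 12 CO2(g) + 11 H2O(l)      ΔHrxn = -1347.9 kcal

(i): not needed.
(ii) × 2: (2)·(-936.8) = -1873.6 kcal
(iii) reversed: +68.3 kcal
(iv) reversed: +1347.9 kcal
Since enthalpy is a state function, ΔHrxn = (2)·(-936.8) + (-1)·(-68.3) + (-1)·(-1347.9) = -457.4 kcal

ΔHrxn = -457.4 kcal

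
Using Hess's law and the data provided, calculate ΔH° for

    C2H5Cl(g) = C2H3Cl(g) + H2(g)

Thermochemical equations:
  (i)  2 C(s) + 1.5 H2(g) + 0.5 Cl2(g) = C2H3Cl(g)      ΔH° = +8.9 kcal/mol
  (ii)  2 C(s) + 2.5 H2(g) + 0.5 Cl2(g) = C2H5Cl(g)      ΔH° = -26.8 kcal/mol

(i) as written: +8.9 kcal/mol
(ii) reversed: +26.8 kcal/mol
Combining the equations, ΔH° = (1)·(+8.9) + (-1)·(-26.8) = 35.7 kcal/mol

ΔH° = 35.7 kcal/mol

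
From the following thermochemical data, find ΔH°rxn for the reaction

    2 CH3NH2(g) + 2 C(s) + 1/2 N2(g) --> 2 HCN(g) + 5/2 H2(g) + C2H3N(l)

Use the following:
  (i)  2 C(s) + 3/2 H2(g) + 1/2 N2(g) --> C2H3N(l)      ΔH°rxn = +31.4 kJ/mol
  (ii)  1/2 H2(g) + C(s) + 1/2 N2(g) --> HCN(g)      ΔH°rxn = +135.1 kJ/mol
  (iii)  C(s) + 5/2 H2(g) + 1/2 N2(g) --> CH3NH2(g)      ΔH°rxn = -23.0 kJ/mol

(i) as written (C2H3N(l) already on the product side): +31.4 kJ/mol
(ii) × 2 (scale by 2 for the 2 HCN(g)): (2)·(+135.1) = +270.2 kJ/mol
(iii) reversed and × 2 (CH3NH2(g) must end up as a reactant; ×2 to match 2 CH3NH2(g) in the target): (-2)·(-23.0) = +46.0 kJ/mol
Summing the manipulated equations, ΔH°rxn = (1)·(+31.4) + (2)·(+135.1) + (-2)·(-23.0) = 347.6 kJ/mol

ΔH°rxn = 347.6 kJ/mol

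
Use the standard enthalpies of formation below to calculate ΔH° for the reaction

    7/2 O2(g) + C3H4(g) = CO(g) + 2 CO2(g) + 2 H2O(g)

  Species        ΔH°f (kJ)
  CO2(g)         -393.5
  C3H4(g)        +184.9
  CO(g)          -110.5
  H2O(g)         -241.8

Products: 1·(-110.5) + 2·(-393.5) + 2·(-241.8) = -1381.1
Reactants: 7/2·(+0.0) + 1·(+184.9) = +184.9
ΔH° = (-1381.1) − (+184.9) = -1566.0 kJ

ΔH° = -1566.0 kJ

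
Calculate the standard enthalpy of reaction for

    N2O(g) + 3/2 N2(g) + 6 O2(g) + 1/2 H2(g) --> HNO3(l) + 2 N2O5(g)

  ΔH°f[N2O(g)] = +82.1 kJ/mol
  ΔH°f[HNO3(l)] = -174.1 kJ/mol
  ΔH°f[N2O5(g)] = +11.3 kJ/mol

Products: 1·(-174.1) + 2·(+11.3) = -151.5
Reactants: 1·(+82.1) + 3/2·(+0.0) + 6·(+0.0) + 1/2·(+0.0) = +82.1
ΔH° = (-151.5) − (+82.1) = -233.6 kJ/mol

ΔH° = -233.6 kJ/mol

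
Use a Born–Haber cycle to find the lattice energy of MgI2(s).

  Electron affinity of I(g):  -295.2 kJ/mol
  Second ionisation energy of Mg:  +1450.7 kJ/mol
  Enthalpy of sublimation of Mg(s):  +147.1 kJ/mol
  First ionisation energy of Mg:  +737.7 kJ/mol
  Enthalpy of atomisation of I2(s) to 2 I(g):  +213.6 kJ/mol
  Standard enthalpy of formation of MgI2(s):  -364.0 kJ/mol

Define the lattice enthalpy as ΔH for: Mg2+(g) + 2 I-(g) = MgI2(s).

U = -2322.7 kJ/mol

ΔHf° = 1·ΔHsub + 1·(ΣIE) + 1·D(I2) + 2·EA + U
-364.0 = 1·(+147.1) + 1·(+2188.4) + 1·(+213.6) + 2·(-295.2) + U
U = -364.0 − (+1958.7) = -2322.7 kJ/mol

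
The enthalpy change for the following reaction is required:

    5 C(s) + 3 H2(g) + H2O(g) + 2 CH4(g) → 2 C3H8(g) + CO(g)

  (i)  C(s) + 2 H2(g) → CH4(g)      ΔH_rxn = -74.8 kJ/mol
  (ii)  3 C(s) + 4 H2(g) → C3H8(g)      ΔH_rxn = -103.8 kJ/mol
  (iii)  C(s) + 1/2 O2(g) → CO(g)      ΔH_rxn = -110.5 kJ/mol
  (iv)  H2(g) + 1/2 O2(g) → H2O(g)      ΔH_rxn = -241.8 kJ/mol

ΔH_rxn = 73.3 kJ/mol

(i) reversed and × 2 (CH4(g) must end up as a reactant; scale by 2 for the 2 CH4(g)): (-2)·(-74.8) = +149.6 kJ/mol
(ii) × 2 (scale by 2 for the 2 C3H8(g)): (2)·(-103.8) = -207.6 kJ/mol
(iii) as written (CO(g) already on the product side): -110.5 kJ/mol
(iv) reversed (H2O(g) must end up as a reactant): +241.8 kJ/mol
ΔH_rxn = (+149.6) + (-207.6) + (-110.5) + (+241.8) = 73.3 kJ/mol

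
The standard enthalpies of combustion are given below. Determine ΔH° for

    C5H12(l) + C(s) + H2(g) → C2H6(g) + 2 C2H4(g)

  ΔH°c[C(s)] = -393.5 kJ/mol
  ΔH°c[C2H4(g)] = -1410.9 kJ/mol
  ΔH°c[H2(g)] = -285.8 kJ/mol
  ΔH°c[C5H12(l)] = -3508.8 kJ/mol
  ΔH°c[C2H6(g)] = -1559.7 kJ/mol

ΔH° = 193.4 kJ/mol

Using ΔH = Σ nΔHc°(reactants) − Σ nΔHc°(products):
= [1·(-3508.8) + 1·(-393.5) + 1·(-285.8)] − [1·(-1559.7) + 2·(-1410.9)]
= 193.4 kJ/mol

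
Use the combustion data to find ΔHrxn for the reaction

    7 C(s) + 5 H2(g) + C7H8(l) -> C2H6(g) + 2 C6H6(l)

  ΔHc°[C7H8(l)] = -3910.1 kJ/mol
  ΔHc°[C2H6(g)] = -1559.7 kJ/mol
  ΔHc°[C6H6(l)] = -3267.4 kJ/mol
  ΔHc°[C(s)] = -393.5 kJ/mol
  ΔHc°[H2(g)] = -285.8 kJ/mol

Using ΔH = Σ nΔHc°(reactants) − Σ nΔHc°(products):
= [7·(-393.5) + 5·(-285.8) + 1·(-3910.1)] − [1·(-1559.7) + 2·(-3267.4)]
= 0.9 kJ/mol

ΔHrxn = 0.9 kJ/mol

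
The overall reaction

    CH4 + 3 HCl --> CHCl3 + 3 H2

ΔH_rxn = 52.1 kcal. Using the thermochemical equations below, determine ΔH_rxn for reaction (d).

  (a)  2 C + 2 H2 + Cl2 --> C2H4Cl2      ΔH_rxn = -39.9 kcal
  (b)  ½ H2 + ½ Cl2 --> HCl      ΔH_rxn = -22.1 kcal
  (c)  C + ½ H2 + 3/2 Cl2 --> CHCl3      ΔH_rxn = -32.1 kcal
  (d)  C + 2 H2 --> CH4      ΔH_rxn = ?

ΔH_rxn = -17.9 kcal

(a): not needed (C2H4Cl2 appears nowhere else).
(b) reversed and × 3 (HCl must end up as a reactant; scale by 3 for the 3 HCl): (-3)·(-22.1) = +66.3 kcal
(c) as written (CHCl3 already on the product side): -32.1 kcal
(d) reversed (CH4 must end up as a reactant): contributes −x
+52.1 = (+66.3) + (-32.1) − x
x = (+52.1 − (+34.2)) / (-1) = -17.9 kcal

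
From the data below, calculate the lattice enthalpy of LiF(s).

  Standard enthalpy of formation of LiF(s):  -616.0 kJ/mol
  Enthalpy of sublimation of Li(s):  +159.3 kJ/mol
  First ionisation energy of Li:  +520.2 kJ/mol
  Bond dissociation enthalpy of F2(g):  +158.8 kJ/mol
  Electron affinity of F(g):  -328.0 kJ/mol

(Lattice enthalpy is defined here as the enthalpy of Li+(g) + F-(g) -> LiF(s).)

U = -1046.9 kJ/mol

ΔHf° = 1·ΔHsub + 1·(ΣIE) + 1/2·D(F2) + 1·EA + U
-616.0 = 1·(+159.3) + 1·(+520.2) + 1/2·(+158.8) + 1·(-328.0) + U
U = -616.0 − (+430.9) = -1046.9 kJ/mol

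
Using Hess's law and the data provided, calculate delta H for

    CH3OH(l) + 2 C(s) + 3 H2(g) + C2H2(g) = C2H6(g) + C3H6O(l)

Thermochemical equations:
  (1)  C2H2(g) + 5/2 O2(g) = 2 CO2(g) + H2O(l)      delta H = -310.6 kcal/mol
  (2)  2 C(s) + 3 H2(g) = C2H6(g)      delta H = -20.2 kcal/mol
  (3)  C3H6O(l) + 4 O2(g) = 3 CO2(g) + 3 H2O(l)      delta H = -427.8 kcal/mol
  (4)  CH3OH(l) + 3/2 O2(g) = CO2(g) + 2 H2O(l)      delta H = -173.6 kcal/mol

(1) as written: -310.6 kcal/mol
(2) as written: -20.2 kcal/mol
(3) reversed: +427.8 kcal/mol
(4) as written: -173.6 kcal/mol
delta H = (-310.6) + (-20.2) + (+427.8) + (-173.6) = -76.6 kcal/mol

delta H = -76.6 kcal/mol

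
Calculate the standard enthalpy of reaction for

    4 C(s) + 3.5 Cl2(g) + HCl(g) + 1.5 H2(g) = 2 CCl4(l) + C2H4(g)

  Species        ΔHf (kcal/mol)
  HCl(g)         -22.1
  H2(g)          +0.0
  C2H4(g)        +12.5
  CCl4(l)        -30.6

ΔH°rxn = Σ nΔHf°(products) − Σ nΔHf°(reactants).
Products: 2·(-30.6) + 1·(+12.5) = -48.7
Reactants: 4·(+0.0) + 7/2·(+0.0) + 1·(-22.1) + 3/2·(+0.0) = -22.1
ΔH_rxn = (-48.7) − (-22.1) = -26.6 kcal/mol

ΔH_rxn = -26.6 kcal/mol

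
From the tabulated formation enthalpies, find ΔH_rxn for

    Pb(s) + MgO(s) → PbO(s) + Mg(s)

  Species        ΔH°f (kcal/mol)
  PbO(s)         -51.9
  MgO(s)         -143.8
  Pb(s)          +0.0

ΔH°rxn = Σ nΔHf°(products) − Σ nΔHf°(reactants).
Products: 1·(-51.9) + 1·(+0.0) = -51.9
Reactants: 1·(+0.0) + 1·(-143.8) = -143.8
ΔH_rxn = (-51.9) − (-143.8) = 91.9 kcal/mol

ΔH_rxn = 91.9 kcal/mol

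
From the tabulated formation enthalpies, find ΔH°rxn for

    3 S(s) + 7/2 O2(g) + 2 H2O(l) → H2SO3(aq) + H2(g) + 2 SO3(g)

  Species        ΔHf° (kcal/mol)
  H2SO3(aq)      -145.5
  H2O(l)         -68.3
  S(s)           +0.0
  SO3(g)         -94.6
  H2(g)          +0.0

Products: 1·(-145.5) + 1·(+0.0) + 2·(-94.6) = -334.7
Reactants: 3·(+0.0) + 7/2·(+0.0) + 2·(-68.3) = -136.6
ΔH°rxn = (-334.7) − (-136.6) = -198.1 kcal/mol

ΔH°rxn = -198.1 kcal/mol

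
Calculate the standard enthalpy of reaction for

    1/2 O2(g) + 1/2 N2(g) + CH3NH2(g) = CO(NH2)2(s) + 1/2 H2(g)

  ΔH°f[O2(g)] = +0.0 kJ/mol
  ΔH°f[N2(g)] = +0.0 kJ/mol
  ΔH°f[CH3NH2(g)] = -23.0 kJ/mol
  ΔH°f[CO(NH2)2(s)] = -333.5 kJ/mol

ΔH°rxn = Σ nΔHf°(products) − Σ nΔHf°(reactants).
Products: 1·(-333.5) + 1/2·(+0.0) = -333.5
Reactants: 1/2·(+0.0) + 1/2·(+0.0) + 1·(-23.0) = -23.0
ΔH° = (-333.5) − (-23.0) = -310.5 kJ/mol

ΔH° = -310.5 kJ/mol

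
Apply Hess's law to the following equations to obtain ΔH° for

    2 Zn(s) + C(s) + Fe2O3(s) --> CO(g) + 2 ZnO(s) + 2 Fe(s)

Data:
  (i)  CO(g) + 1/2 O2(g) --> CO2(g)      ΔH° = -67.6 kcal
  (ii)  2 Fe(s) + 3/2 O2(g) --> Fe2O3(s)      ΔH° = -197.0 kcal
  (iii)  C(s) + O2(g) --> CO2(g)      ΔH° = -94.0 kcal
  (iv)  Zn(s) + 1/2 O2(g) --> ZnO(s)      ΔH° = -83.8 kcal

ΔH° = 3.0 kcal

(i) reversed: +67.6 kcal
(ii) reversed: +197.0 kcal
(iii) as written: -94.0 kcal
(iv) × 2: (2)·(-83.8) = -167.6 kcal
Summing the manipulated equations, ΔH° = (-1)·(-67.6) + (-1)·(-197.0) + (1)·(-94.0) + (2)·(-83.8) = 3.0 kcal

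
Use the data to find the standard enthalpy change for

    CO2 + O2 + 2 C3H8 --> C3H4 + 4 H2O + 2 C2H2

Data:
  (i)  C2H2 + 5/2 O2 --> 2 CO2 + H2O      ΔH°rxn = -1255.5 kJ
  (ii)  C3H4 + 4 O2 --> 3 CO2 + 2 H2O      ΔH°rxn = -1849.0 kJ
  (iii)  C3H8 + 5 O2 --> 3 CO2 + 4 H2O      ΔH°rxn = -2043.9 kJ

ΔH°rxn = 272.2 kJ

(i) reversed and × 2: (-2)·(-1255.5) = +2511.0 kJ
(ii) reversed: +1849.0 kJ
(iii) × 2: (2)·(-2043.9) = -4087.8 kJ
ΔH°rxn = (+2511.0) + (+1849.0) + (-4087.8) = 272.2 kJ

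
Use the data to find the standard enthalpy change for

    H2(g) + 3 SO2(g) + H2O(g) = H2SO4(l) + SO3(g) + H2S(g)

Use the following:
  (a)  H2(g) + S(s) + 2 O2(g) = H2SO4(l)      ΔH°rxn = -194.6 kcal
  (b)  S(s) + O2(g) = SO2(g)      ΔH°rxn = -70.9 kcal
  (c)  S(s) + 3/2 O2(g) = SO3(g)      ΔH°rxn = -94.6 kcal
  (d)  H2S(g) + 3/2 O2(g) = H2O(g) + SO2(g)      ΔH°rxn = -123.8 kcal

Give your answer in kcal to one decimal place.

ΔH°rxn = -23.6 kcal

(a) as written: -194.6 kcal
(b) reversed and × 2: (-2)·(-70.9) = +141.8 kcal
(c) as written: -94.6 kcal
(d) reversed: +123.8 kcal
Summing the manipulated equations, ΔH°rxn = (-194.6) + (+141.8) + (-94.6) + (+123.8) = -23.6 kcal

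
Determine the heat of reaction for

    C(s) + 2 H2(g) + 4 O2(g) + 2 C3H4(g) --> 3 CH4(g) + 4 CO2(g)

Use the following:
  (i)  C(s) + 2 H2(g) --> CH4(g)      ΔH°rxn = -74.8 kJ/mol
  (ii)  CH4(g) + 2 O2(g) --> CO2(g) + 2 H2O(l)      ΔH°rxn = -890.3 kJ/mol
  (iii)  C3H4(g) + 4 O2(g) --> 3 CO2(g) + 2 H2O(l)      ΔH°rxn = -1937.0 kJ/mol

ΔH°rxn = -2168.2 kJ/mol

(i) as written (C(s) already on the reactant side): -74.8 kJ/mol
(ii) reversed and × 2: (-2)·(-890.3) = +1780.6 kJ/mol
(iii) × 2 (scale by 2 for the 2 C3H4(g)): (2)·(-1937.0) = -3874.0 kJ/mol
Summing the manipulated equations, ΔH°rxn = (1)·(-74.8) + (-2)·(-890.3) + (2)·(-1937.0) = -2168.2 kJ/mol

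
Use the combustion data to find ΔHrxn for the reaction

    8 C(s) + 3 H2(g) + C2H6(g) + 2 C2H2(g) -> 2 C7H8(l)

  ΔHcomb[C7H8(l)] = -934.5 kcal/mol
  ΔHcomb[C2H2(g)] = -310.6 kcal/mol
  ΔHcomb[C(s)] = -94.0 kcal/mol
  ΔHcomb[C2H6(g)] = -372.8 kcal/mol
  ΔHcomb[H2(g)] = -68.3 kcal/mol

ΔHrxn = -81.9 kcal/mol

With combustion enthalpies, reactants minus products:
= [8·(-94.0) + 3·(-68.3) + 1·(-372.8) + 2·(-310.6)] − [2·(-934.5)]
= -81.9 kcal/mol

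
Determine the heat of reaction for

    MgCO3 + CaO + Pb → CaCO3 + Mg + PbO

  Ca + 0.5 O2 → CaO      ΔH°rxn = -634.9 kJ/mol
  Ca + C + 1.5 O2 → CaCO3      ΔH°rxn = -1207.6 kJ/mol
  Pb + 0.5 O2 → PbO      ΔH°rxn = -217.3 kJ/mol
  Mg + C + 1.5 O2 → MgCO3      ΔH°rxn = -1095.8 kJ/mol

equation 1 reversed (reverse to put CaO on the reactant side): +634.9 kJ/mol
equation 2 as written (CaCO3 already on the product side): -1207.6 kJ/mol
equation 3 as written (PbO already on the product side): -217.3 kJ/mol
equation 4 reversed (reverse to put MgCO3 on the reactant side): +1095.8 kJ/mol
ΔH°rxn = (+634.9) + (-1207.6) + (-217.3) + (+1095.8) = 305.8 kJ/mol

ΔH°rxn = 305.8 kJ/mol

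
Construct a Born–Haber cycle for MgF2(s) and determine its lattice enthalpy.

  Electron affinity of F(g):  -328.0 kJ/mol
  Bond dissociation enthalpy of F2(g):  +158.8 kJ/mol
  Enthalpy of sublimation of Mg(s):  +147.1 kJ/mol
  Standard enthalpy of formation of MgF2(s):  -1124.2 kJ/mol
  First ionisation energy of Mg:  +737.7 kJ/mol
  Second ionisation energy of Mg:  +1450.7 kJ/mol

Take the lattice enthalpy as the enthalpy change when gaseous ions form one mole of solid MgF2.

ΔHf° = 1·ΔHsub + 1·(ΣIE) + 1·D(F2) + 2·EA + U
-1124.2 = 1·(+147.1) + 1·(+2188.4) + 1·(+158.8) + 2·(-328.0) + U
U = -1124.2 − (+1838.3) = -2962.5 kJ/mol

U = -2962.5 kJ/mol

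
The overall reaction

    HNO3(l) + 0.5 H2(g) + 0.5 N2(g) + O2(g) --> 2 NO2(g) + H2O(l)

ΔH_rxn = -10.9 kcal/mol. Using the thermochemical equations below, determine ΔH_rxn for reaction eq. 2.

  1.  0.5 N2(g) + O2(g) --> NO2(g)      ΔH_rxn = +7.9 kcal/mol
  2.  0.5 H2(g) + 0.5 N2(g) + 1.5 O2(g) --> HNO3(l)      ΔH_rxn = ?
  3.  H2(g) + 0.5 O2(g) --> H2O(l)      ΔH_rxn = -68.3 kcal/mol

ΔH_rxn = -41.6 kcal/mol

eq. 1 × 2: (2)·(+7.9) = +15.8 kcal/mol
eq. 2 reversed: contributes −x
eq. 3 as written: -68.3 kcal/mol
-10.9 = (+15.8) + (-68.3) − x
x = (-10.9 − (-52.5)) / (-1) = -41.6 kcal/mol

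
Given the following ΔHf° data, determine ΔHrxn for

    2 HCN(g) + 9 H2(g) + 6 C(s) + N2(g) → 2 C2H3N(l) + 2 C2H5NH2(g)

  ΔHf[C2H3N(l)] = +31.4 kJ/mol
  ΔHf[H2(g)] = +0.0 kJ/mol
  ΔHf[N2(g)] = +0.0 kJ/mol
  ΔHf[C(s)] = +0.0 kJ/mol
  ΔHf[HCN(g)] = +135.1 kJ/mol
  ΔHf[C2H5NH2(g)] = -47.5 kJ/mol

ΔHrxn = -302.4 kJ/mol

Products: 2·(+31.4) + 2·(-47.5) = -32.2
Reactants: 2·(+135.1) + 9·(+0.0) + 6·(+0.0) + 1·(+0.0) = +270.2
ΔHrxn = (-32.2) − (+270.2) = -302.4 kJ/mol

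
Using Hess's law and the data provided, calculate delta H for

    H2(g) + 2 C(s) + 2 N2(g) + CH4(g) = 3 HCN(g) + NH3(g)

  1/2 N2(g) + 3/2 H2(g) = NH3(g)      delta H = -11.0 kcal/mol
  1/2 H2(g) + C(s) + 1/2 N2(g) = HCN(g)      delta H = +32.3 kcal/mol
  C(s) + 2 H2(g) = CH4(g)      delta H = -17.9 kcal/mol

delta H = 103.8 kcal/mol

equation 1 as written (NH3(g) already on the product side): -11.0 kcal/mol
equation 2 × 3 (scale by 3 for the 3 HCN(g)): (3)·(+32.3) = +96.9 kcal/mol
equation 3 reversed (reverse to put CH4(g) on the reactant side): +17.9 kcal/mol
Summing the manipulated equations, delta H = (-11.0) + (+96.9) + (+17.9) = 103.8 kcal/mol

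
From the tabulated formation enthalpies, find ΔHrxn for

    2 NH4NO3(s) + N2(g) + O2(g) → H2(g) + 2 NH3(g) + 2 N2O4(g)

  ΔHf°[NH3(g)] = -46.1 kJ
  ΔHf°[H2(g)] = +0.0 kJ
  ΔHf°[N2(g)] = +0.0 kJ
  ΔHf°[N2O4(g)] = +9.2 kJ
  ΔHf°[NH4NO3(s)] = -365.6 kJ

Products: 1·(+0.0) + 2·(-46.1) + 2·(+9.2) = -73.8
Reactants: 2·(-365.6) + 1·(+0.0) + 1·(+0.0) = -731.2
ΔHrxn = (-73.8) − (-731.2) = 657.4 kJ

ΔHrxn = 657.4 kJ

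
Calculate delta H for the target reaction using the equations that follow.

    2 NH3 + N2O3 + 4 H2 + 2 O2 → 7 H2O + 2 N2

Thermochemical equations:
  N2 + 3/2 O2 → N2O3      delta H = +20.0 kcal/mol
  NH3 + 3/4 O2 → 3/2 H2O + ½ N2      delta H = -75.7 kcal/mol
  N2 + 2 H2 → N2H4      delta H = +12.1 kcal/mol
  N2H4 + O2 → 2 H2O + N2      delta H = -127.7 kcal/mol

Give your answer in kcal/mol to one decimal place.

equation 1 reversed (N2O3 must end up as a reactant): -20.0 kcal/mol
equation 2 × 2 (×2 to match 2 NH3 in the target): (2)·(-75.7) = -151.4 kcal/mol
equation 3 × 2 (scale by 2 for the 4 H2): (2)·(+12.1) = +24.2 kcal/mol
equation 4 × 2: (2)·(-127.7) = -255.4 kcal/mol
delta H = (-20.0) + (-151.4) + (+24.2) + (-255.4) = -402.6 kcal/mol

delta H = -402.6 kcal/mol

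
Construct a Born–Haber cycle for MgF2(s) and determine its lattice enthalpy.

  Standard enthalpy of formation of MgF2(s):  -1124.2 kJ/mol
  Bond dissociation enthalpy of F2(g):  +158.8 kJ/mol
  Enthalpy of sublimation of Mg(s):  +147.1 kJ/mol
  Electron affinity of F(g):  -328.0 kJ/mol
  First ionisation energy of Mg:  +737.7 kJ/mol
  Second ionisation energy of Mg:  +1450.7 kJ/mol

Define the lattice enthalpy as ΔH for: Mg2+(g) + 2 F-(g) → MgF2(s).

ΔHf° = 1·ΔHsub + 1·(ΣIE) + 1·D(F2) + 2·EA + U
-1124.2 = 1·(+147.1) + 1·(+2188.4) + 1·(+158.8) + 2·(-328.0) + U
U = -1124.2 − (+1838.3) = -2962.5 kJ/mol

U = -2962.5 kJ/mol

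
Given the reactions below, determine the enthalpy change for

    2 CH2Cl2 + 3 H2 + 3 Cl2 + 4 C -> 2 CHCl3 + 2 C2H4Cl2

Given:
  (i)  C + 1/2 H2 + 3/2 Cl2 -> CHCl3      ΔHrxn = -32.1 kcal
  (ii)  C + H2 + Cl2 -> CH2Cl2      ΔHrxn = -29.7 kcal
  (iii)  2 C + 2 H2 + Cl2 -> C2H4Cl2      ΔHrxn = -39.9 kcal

(i) × 2 (scale by 2 for the 2 CHCl3): (2)·(-32.1) = -64.2 kcal
(ii) reversed and × 2 (CH2Cl2 must end up as a reactant; ×2 to match 2 CH2Cl2 in the target): (-2)·(-29.7) = +59.4 kcal
(iii) × 2 (scale by 2 for the 2 C2H4Cl2): (2)·(-39.9) = -79.8 kcal
ΔHrxn = (2)·(-32.1) + (-2)·(-29.7) + (2)·(-39.9) = -84.6 kcal

ΔHrxn = -84.6 kcal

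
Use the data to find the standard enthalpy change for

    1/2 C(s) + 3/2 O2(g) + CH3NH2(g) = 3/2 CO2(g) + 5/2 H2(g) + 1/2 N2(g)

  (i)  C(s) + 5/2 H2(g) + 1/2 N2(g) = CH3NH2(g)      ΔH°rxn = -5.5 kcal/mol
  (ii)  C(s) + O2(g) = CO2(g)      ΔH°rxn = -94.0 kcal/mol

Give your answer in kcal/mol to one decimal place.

ΔH°rxn = -135.5 kcal/mol

(i) reversed (CH3NH2(g) must end up as a reactant): +5.5 kcal/mol
(ii) × 3/2 (scale by 3/2 for the 3/2 CO2(g)): (3/2)·(-94.0) = -141.0 kcal/mol
ΔH°rxn = (-1)·(-5.5) + (3/2)·(-94.0) = -135.5 kcal/mol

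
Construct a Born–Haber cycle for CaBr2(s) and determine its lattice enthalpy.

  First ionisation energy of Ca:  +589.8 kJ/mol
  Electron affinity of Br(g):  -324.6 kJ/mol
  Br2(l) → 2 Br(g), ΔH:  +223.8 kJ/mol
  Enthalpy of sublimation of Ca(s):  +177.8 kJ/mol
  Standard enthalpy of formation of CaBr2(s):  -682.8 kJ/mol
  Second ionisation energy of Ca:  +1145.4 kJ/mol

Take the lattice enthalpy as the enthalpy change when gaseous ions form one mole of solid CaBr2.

U = -2170.4 kJ/mol

ΔHf° = 1·ΔHsub + 1·(ΣIE) + 1·D(Br2) + 2·EA + U
-682.8 = 1·(+177.8) + 1·(+1735.2) + 1·(+223.8) + 2·(-324.6) + U
U = -682.8 − (+1487.6) = -2170.4 kJ/mol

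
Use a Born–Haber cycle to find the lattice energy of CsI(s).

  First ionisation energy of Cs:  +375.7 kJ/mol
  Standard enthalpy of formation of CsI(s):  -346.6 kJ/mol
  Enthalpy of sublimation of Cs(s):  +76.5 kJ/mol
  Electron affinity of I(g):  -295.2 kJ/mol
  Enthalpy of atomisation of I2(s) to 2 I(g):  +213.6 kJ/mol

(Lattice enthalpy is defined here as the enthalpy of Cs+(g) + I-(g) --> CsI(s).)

ΔHf° = 1·ΔHsub + 1·(ΣIE) + 1/2·D(I2) + 1·EA + U
-346.6 = 1·(+76.5) + 1·(+375.7) + 1/2·(+213.6) + 1·(-295.2) + U
U = -346.6 − (+263.8) = -610.4 kJ/mol

U = -610.4 kJ/mol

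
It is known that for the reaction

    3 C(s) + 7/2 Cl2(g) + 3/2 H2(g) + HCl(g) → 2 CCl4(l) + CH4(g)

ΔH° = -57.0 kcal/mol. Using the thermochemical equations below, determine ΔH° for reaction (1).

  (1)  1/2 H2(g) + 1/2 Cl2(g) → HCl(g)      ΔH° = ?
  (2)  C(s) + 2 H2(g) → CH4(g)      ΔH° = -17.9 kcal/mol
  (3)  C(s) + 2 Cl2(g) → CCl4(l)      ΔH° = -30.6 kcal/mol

(1) reversed (HCl(g) must end up as a reactant): contributes −x
(2) as written (CH4(g) already on the product side): -17.9 kcal/mol
(3) × 2 (scale by 2 for the 2 CCl4(l)): (2)·(-30.6) = -61.2 kcal/mol
-57.0 = (-17.9) + (-61.2) − x
x = (-57.0 − (-79.1)) / (-1) = -22.1 kcal/mol

ΔH° = -22.1 kcal/mol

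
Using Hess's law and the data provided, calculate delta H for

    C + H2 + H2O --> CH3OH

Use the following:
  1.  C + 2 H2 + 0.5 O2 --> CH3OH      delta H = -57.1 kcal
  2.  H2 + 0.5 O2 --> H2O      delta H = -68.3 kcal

delta H = 11.2 kcal

eq. 1 as written: -57.1 kcal
eq. 2 reversed: +68.3 kcal
Combining the equations, delta H = (1)·(-57.1) + (-1)·(-68.3) = 11.2 kcal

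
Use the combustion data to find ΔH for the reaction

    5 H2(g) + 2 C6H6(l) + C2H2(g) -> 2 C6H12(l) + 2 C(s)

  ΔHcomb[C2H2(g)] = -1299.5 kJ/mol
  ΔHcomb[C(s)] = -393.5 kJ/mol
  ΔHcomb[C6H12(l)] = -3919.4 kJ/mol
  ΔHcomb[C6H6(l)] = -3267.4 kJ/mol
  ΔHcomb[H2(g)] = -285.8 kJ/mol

ΔH = -637.5 kJ/mol

With combustion enthalpies, reactants minus products:
= [5·(-285.8) + 2·(-3267.4) + 1·(-1299.5)] − [2·(-3919.4) + 2·(-393.5)]
= -637.5 kJ/mol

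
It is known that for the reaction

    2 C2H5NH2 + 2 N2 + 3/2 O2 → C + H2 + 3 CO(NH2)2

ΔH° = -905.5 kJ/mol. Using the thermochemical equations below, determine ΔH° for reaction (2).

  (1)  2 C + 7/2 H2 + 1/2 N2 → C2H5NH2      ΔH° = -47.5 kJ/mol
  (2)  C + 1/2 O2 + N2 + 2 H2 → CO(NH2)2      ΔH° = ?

(1) reversed and × 2 (C2H5NH2 must end up as a reactant; scale by 2 for the 2 C2H5NH2): (-2)·(-47.5) = +95.0 kJ/mol
(2) × 3 (×3 to match 3 CO(NH2)2 in the target): contributes 3·x
-905.5 = (+95.0) + 3·x
x = (-905.5 − (+95.0)) / (3) = -333.5 kJ/mol

ΔH° = -333.5 kJ/mol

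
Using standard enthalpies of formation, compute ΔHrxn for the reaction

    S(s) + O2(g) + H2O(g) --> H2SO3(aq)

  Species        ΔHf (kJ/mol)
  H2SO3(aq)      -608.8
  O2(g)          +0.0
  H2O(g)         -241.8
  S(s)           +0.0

ΔHrxn = -367.0 kJ/mol

Products: 1·(-608.8) = -608.8
Reactants: 1·(+0.0) + 1·(+0.0) + 1·(-241.8) = -241.8
ΔHrxn = (-608.8) − (-241.8) = -367.0 kJ/mol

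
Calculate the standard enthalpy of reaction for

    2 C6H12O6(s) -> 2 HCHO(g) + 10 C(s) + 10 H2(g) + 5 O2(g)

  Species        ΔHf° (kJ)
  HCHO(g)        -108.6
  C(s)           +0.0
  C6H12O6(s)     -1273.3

ΔH°rxn = Σ nΔHf°(products) − Σ nΔHf°(reactants).
Products: 2·(-108.6) + 10·(+0.0) + 10·(+0.0) + 5·(+0.0) = -217.2
Reactants: 2·(-1273.3) = -2546.6
ΔHrxn = (-217.2) − (-2546.6) = 2329.4 kJ

ΔHrxn = 2329.4 kJ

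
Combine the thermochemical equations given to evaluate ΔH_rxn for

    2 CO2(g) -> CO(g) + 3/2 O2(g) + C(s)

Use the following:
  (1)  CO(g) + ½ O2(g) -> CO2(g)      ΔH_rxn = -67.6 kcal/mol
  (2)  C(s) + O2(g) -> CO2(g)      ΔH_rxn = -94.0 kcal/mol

(1) reversed: +67.6 kcal/mol
(2) reversed: +94.0 kcal/mol
ΔH_rxn = (-1)·(-67.6) + (-1)·(-94.0) = 161.6 kcal/mol

ΔH_rxn = 161.6 kcal/mol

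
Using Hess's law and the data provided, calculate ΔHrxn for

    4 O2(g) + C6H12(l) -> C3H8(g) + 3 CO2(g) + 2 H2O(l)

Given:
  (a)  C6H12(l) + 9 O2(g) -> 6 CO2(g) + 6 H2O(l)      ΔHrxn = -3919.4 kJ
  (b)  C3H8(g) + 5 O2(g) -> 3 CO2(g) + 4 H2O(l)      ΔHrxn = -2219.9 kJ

ΔHrxn = -1699.5 kJ

(a) as written: -3919.4 kJ
(b) reversed: +2219.9 kJ
By Hess's law, ΔHrxn = (-3919.4) + (+2219.9) = -1699.5 kJ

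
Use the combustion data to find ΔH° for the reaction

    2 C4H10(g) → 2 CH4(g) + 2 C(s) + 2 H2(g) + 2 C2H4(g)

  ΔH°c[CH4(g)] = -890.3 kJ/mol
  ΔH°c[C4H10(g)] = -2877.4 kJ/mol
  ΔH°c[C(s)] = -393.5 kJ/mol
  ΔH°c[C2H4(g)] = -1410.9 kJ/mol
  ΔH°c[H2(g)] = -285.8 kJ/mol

Using ΔH = Σ nΔHc°(reactants) − Σ nΔHc°(products):
= [2·(-2877.4)] − [2·(-890.3) + 2·(-393.5) + 2·(-285.8) + 2·(-1410.9)]
= 206.2 kJ/mol

ΔH° = 206.2 kJ/mol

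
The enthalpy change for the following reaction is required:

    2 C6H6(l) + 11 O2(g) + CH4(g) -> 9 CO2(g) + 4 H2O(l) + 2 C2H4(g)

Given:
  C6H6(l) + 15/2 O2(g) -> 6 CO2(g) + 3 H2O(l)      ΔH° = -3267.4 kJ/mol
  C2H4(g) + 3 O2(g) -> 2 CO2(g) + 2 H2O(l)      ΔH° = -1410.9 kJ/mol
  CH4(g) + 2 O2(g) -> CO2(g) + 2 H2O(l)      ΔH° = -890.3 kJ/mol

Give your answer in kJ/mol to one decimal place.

equation 1 × 2 (×2 to match 2 C6H6(l) in the target): (2)·(-3267.4) = -6534.8 kJ/mol
equation 2 reversed and × 2 (reverse to put C2H4(g) on the product side; scale by 2 for the 2 C2H4(g)): (-2)·(-1410.9) = +2821.8 kJ/mol
equation 3 as written (CH4(g) already on the reactant side): -890.3 kJ/mol
ΔH° = (-6534.8) + (+2821.8) + (-890.3) = -4603.3 kJ/mol

ΔH° = -4603.3 kJ/mol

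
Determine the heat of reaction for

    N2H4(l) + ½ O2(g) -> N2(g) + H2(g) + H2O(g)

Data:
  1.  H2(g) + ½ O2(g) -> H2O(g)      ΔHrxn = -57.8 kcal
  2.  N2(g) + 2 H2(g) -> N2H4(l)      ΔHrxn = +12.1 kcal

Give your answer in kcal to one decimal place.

ΔHrxn = -69.9 kcal

eq. 1 as written: -57.8 kcal
eq. 2 reversed: -12.1 kcal
Since enthalpy is a state function, ΔHrxn = (-57.8) + (-12.1) = -69.9 kcal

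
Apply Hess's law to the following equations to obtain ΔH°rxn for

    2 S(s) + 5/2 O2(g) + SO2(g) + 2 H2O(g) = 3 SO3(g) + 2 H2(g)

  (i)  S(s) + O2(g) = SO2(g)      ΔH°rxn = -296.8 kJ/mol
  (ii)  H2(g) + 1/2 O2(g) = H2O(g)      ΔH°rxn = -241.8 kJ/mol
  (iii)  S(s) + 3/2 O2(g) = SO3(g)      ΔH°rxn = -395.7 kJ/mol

ΔH°rxn = -406.7 kJ/mol

(i) reversed: +296.8 kJ/mol
(ii) reversed and × 2: (-2)·(-241.8) = +483.6 kJ/mol
(iii) × 3: (3)·(-395.7) = -1187.1 kJ/mol
ΔH°rxn = (+296.8) + (+483.6) + (-1187.1) = -406.7 kJ/mol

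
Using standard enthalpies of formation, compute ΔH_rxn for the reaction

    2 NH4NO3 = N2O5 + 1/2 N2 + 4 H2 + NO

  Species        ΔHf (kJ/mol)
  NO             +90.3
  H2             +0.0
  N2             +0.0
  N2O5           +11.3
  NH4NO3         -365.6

ΔH_rxn = 832.8 kJ/mol

ΔH°rxn = Σ nΔHf°(products) − Σ nΔHf°(reactants).
Products: 1·(+11.3) + 1/2·(+0.0) + 4·(+0.0) + 1·(+90.3) = +101.6
Reactants: 2·(-365.6) = -731.2
ΔH_rxn = (+101.6) − (-731.2) = 832.8 kJ/mol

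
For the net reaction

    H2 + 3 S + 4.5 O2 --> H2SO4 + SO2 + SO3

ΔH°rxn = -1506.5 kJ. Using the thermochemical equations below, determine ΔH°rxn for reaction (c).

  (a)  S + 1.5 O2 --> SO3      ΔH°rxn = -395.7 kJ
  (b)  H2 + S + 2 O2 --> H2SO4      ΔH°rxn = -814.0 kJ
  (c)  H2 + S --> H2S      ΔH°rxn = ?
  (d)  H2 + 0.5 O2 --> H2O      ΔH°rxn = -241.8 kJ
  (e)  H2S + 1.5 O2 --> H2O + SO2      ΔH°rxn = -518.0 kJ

(a) as written: -395.7 kJ
(b) as written: -814.0 kJ
(c) as written: contributes x
(d) reversed: +241.8 kJ
(e) as written: -518.0 kJ
-1506.5 = (-395.7) + (-814.0) + (+241.8) + (-518.0) + x
x = (-1506.5 − (-1485.9)) / (1) = -20.6 kJ

ΔH°rxn = -20.6 kJ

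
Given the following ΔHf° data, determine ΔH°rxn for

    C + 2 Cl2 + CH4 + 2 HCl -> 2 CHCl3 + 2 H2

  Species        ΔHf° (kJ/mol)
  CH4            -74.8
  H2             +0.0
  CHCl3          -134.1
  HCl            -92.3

ΔH°rxn = -8.8 kJ/mol

Products: 2·(-134.1) + 2·(+0.0) = -268.2
Reactants: 1·(+0.0) + 2·(+0.0) + 1·(-74.8) + 2·(-92.3) = -259.4
ΔH°rxn = (-268.2) − (-259.4) = -8.8 kJ/mol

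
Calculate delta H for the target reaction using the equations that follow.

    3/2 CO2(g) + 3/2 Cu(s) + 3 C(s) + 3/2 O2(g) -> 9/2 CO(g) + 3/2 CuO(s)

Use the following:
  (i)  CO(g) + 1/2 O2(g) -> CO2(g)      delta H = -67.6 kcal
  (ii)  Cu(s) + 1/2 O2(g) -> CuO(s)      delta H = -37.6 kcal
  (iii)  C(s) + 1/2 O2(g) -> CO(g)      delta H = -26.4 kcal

delta H = -34.2 kcal

(i) reversed and × 3/2 (CO2(g) must end up as a reactant; scale by 3/2 for the 3/2 CO2(g)): (-3/2)·(-67.6) = +101.4 kcal
(ii) × 3/2 (×3/2 to match 3/2 CuO(s) in the target): (3/2)·(-37.6) = -56.4 kcal
(iii) × 3 (×3 to match 3 C(s) in the target): (3)·(-26.4) = -79.2 kcal
Summing the manipulated equations, delta H = (-3/2)·(-67.6) + (3/2)·(-37.6) + (3)·(-26.4) = -34.2 kcal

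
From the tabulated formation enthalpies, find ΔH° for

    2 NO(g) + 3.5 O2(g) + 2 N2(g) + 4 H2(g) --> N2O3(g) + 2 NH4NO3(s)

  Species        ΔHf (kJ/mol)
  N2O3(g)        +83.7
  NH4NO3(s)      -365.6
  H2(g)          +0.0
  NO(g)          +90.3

ΔH° = -828.1 kJ/mol

Products: 1·(+83.7) + 2·(-365.6) = -647.5
Reactants: 2·(+90.3) + 7/2·(+0.0) + 2·(+0.0) + 4·(+0.0) = +180.6
ΔH° = (-647.5) − (+180.6) = -828.1 kJ/mol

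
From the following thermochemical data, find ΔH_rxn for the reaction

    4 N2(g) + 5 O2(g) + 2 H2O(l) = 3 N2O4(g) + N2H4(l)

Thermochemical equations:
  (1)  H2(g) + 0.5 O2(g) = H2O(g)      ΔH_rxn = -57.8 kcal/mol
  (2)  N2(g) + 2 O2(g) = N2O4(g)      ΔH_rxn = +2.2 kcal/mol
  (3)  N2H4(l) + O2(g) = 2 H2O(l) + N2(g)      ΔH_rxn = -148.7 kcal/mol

ΔH_rxn = 155.3 kcal/mol

(1): not needed.
(2) × 3: (3)·(+2.2) = +6.6 kcal/mol
(3) reversed: +148.7 kcal/mol
Summing the manipulated equations, ΔH_rxn = (+6.6) + (+148.7) = 155.3 kcal/mol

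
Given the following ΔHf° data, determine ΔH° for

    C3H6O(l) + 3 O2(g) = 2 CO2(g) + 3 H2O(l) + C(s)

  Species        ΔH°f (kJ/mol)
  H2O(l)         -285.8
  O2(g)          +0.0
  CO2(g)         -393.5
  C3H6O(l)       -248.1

ΔH°rxn = Σ nΔHf°(products) − Σ nΔHf°(reactants).
Products: 2·(-393.5) + 3·(-285.8) + 1·(+0.0) = -1644.4
Reactants: 1·(-248.1) + 3·(+0.0) = -248.1
ΔH° = (-1644.4) − (-248.1) = -1396.3 kJ/mol

ΔH° = -1396.3 kJ/mol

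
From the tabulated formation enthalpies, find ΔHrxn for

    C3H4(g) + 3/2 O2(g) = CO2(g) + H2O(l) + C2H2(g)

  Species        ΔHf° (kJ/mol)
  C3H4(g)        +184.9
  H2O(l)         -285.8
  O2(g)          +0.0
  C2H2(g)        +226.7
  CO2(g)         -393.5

ΔHrxn = -637.5 kJ/mol

Products: 1·(-393.5) + 1·(-285.8) + 1·(+226.7) = -452.6
Reactants: 1·(+184.9) + 3/2·(+0.0) = +184.9
ΔHrxn = (-452.6) − (+184.9) = -637.5 kJ/mol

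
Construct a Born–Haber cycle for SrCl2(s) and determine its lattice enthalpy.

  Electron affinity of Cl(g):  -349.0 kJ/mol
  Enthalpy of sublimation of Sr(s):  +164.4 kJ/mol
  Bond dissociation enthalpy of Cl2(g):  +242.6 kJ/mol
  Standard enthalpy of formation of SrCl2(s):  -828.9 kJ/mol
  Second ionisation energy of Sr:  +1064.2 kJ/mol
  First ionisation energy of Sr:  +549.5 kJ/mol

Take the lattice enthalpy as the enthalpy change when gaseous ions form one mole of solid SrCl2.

U = -2151.6 kJ/mol

ΔHf° = 1·ΔHsub + 1·(ΣIE) + 1·D(Cl2) + 2·EA + U
-828.9 = 1·(+164.4) + 1·(+1613.7) + 1·(+242.6) + 2·(-349.0) + U
U = -828.9 − (+1322.7) = -2151.6 kJ/mol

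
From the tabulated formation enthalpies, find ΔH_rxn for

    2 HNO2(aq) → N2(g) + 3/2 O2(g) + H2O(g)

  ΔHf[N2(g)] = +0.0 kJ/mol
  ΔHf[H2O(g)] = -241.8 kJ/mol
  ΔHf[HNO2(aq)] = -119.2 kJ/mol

ΔH_rxn = -3.4 kJ/mol

Products: 1·(+0.0) + 3/2·(+0.0) + 1·(-241.8) = -241.8
Reactants: 2·(-119.2) = -238.4
ΔH_rxn = (-241.8) − (-238.4) = -3.4 kJ/mol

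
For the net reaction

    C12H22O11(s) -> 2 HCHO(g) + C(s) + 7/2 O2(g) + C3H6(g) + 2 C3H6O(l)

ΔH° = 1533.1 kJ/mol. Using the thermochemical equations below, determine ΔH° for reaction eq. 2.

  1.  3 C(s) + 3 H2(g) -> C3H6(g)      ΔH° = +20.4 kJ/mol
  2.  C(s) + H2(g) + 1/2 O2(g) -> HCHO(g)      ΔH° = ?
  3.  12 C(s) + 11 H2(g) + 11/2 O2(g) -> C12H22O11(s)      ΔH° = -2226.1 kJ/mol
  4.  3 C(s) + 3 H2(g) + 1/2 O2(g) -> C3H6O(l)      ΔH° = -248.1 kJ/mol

eq. 1 as written: +20.4 kJ/mol
eq. 2 × 2: contributes 2·x
eq. 3 reversed: +2226.1 kJ/mol
eq. 4 × 2: (2)·(-248.1) = -496.2 kJ/mol
+1533.1 = (+20.4) + (+2226.1) + (-496.2) + 2·x
x = (+1533.1 − (+1750.3)) / (2) = -108.6 kJ/mol

ΔH° = -108.6 kJ/mol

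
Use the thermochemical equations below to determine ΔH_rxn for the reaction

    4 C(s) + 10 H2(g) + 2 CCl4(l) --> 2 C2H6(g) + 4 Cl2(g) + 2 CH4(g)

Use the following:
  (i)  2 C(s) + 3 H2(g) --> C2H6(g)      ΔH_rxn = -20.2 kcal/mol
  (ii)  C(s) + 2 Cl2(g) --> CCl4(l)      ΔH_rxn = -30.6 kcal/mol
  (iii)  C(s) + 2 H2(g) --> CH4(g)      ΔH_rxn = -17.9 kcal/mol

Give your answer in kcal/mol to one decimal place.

(i) × 2 (×2 to match 2 C2H6(g) in the target): (2)·(-20.2) = -40.4 kcal/mol
(ii) reversed and × 2 (reverse to put CCl4(l) on the reactant side; scale by 2 for the 2 CCl4(l)): (-2)·(-30.6) = +61.2 kcal/mol
(iii) × 2 (scale by 2 for the 2 CH4(g)): (2)·(-17.9) = -35.8 kcal/mol
ΔH_rxn = (-40.4) + (+61.2) + (-35.8) = -15.0 kcal/mol

ΔH_rxn = -15.0 kcal/mol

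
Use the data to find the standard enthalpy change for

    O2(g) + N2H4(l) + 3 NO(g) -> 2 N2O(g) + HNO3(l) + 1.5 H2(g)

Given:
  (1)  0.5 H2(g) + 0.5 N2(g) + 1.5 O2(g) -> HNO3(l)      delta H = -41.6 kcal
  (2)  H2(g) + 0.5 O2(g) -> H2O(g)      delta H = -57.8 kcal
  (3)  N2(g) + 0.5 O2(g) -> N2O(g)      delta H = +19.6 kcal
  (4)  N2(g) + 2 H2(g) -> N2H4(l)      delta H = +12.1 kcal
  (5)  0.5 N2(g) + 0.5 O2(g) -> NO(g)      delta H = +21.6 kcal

delta H = -79.3 kcal

(1) as written: -41.6 kcal
(2): not needed.
(3) × 2: (2)·(+19.6) = +39.2 kcal
(4) reversed: -12.1 kcal
(5) reversed and × 3: (-3)·(+21.6) = -64.8 kcal
Combining the equations, delta H = (-41.6) + (+39.2) + (-12.1) + (-64.8) = -79.3 kcal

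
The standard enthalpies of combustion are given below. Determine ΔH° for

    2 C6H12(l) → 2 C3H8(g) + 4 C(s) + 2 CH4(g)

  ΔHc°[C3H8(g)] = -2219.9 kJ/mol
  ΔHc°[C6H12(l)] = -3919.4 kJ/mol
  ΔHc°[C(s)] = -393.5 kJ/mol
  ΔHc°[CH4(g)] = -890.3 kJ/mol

Using ΔH = Σ nΔHc°(reactants) − Σ nΔHc°(products):
= [2·(-3919.4)] − [2·(-2219.9) + 4·(-393.5) + 2·(-890.3)]
= -44.4 kJ/mol

ΔH° = -44.4 kJ/mol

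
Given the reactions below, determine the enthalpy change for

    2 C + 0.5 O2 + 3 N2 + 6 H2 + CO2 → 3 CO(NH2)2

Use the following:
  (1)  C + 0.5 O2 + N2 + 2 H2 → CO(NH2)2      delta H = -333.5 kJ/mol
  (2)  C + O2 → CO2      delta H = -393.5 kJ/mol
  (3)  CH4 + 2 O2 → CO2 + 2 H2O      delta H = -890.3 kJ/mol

(1) × 3: (3)·(-333.5) = -1000.5 kJ/mol
(2) reversed: +393.5 kJ/mol
(3): not needed.
delta H = (-1000.5) + (+393.5) = -607.0 kJ/mol

delta H = -607.0 kJ/mol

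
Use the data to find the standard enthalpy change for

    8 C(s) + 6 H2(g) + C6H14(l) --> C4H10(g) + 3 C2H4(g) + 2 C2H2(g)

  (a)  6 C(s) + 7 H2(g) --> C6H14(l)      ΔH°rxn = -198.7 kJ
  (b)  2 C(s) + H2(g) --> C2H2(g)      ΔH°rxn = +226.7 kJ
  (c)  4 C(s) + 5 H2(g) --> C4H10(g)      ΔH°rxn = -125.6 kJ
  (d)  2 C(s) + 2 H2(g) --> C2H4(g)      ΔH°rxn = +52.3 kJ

(a) reversed (reverse to put C6H14(l) on the reactant side): +198.7 kJ
(b) × 2 (×2 to match 2 C2H2(g) in the target): (2)·(+226.7) = +453.4 kJ
(c) as written (C4H10(g) already on the product side): -125.6 kJ
(d) × 3 (×3 to match 3 C2H4(g) in the target): (3)·(+52.3) = +156.9 kJ
Combining the equations, ΔH°rxn = (+198.7) + (+453.4) + (-125.6) + (+156.9) = 683.4 kJ

ΔH°rxn = 683.4 kJ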